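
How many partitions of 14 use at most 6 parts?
By conjugation, equals partitions of 14 into parts ≤ 6. Let r_j(i) = number of partitions of i into parts ≤ j, for i = 0..14. r_1(i) = 1 for all i; r_j(i) = r_{j-1}(i) + r_j(i-j). Rows j = 2..6: ≤2: 1 1 2 2 3 3 4 4 5 5 6 6 7 7 8; ≤3: 1 1 2 3 4 5 7 8 10 12 14 16 19 21 24; ≤4: 1 1 2 3 5 6 9 11 15 18 23 27 34 39 47; ≤5: 1 1 2 3 5 7 10 13 18 23 30 37 47 57 70; ≤6: 1 1 2 3 5 7 11 14 20 26 35 44 58 71 90. r_6(14) = 90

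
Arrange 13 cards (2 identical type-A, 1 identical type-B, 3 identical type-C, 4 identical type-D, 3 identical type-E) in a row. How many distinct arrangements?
13! / (2! × 1! × 3! × 4! × 3!) = 3603600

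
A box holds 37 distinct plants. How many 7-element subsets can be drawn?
C(37,7) = 37!/(7!×30!) = 10295472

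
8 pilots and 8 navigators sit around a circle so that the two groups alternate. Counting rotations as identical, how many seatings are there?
Fix one of the pilots: (8-1)! ways for the remaining pilots, × 8! ways for the navigators = 5040 × 40320 = 203212800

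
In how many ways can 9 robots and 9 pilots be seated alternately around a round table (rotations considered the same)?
Fix one of the robots: (9-1)! ways for the remaining robots, × 9! ways for the pilots = 40320 × 362880 = 14631321600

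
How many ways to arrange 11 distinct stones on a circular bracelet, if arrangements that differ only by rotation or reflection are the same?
(11-1)!/2 = 3628800/2 = 1814400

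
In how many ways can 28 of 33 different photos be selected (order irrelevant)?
C(33,28) = 33!/(28!×5!) = 237336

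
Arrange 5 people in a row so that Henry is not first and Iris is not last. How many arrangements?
By inclusion-exclusion: 5! - 2×(5-1)! + (5-2)! = 120 - 48 + 6 = 78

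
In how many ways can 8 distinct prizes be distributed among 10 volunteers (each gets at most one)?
P(10,8) = 10!/(10-8)! = 1814400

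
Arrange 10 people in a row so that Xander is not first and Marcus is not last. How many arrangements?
By inclusion-exclusion: 10! - 2×(10-1)! + (10-2)! = 3628800 - 725760 + 40320 = 2943360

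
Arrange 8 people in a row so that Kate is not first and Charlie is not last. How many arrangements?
By inclusion-exclusion: 8! - 2×(8-1)! + (8-2)! = 40320 - 10080 + 720 = 30960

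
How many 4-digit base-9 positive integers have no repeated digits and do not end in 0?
Last digit: 8 nonzero choices. First digit: 7 (nonzero, ≠last). Middle 2: P(7,2) = 42. Total = 2352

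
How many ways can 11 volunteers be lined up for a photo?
11! = 39916800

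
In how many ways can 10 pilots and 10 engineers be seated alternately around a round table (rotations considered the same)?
Fix one of the pilots: (10-1)! ways for the remaining pilots, × 10! ways for the engineers = 362880 × 3628800 = 1316818944000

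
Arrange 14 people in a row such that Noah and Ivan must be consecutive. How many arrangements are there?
Treat the 2 as one block: (14-2+1)! × 2! = 6227020800 × 2 = 12454041600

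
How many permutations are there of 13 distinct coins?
13! = 6227020800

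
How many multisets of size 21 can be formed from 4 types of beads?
C(21+4-1, 4-1) = C(24, 3) = 2024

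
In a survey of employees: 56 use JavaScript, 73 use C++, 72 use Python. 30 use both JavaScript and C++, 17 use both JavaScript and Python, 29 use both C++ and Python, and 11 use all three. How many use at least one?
|A∪B∪C| = 56+73+72-30-17-29+11 = 136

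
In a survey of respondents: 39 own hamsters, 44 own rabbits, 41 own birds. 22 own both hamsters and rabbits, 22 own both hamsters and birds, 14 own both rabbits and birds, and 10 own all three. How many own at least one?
|A∪B∪C| = 39+44+41-22-22-14+10 = 76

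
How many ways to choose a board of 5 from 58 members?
C(58,5) = 58!/(5!×53!) = 4582116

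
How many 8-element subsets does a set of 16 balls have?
C(16,8) = 16!/(8!×8!) = 12870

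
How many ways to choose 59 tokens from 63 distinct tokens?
C(63,59) = 63!/(59!×4!) = 595665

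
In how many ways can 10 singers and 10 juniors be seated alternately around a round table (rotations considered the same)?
Fix one of the singers: (10-1)! ways for the remaining singers, × 10! ways for the juniors = 362880 × 3628800 = 1316818944000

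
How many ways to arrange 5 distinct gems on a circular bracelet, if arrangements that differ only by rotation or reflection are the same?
(5-1)!/2 = 24/2 = 12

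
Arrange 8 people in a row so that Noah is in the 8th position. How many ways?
Fix one position: (8-1)! = 5040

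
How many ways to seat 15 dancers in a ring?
Circular: fix one position, arrange the rest. (15-1)! = 87178291200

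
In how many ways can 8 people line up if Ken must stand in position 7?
Fix one position: (8-1)! = 5040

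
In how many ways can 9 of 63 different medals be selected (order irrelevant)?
C(63,9) = 63!/(9!×54!) = 23667689815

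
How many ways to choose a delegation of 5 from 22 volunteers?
C(22,5) = 22!/(5!×17!) = 26334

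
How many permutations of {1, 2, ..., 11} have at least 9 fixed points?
Exactly j fixed points: C(11,j)·!(11-j); sum over j ≥ 9 (derangement numbers via !m = (m-1)·(!(m-1) + !(m-2)): !0..!2 = 1, 0, 1). Σ_{j=9}^{11} C(11,j)·!(11-j) = C(11,9)·!2 + C(11,10)·!1 + C(11,11)·!0 = 55·1 + 11·0 + 1·1 = 56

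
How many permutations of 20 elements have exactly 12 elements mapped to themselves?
Choose the 12 fixed points C(20,12) = 125970, derange the rest: !8 = Σ_{j=0}^{8} (-1)^j·8!/j! = 40320 - 40320 + 20160 - 6720 + 1680 - 336 + 56 - 8 + 1 = 14833. Product = 125970 × 14833 = 1868513010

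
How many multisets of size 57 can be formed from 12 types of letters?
C(57+12-1, 12-1) = C(68, 11) = 1533058025824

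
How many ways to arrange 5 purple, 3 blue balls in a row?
8! / (5! × 3!) = 56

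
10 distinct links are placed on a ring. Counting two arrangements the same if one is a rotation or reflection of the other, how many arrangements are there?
(10-1)!/2 = 362880/2 = 181440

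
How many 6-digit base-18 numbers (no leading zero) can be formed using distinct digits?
First digit: 17 choices (nonzero). Then descending: 17 × 17 × 16 × 15 × 14 × 13 = 12623520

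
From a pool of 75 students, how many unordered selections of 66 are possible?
C(75,66) = 75!/(66!×9!) = 125595622175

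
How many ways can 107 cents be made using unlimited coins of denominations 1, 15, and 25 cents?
Coefficient of x^107 in 1/(1-x^1) · 1/(1-x^15) · 1/(1-x^25). Case on j = number of 25-cent coins (j = 0..4); remainder r = 107 - 25j is made from {1,15} in ⌊r/15⌋+1 ways. r = 107, 82, 57, 32, 7 → 8 + 6 + 4 + 3 + 1 = 22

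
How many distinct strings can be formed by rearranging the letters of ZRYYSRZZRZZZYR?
14! / (3! × 6! × 4! × 1!) = 840840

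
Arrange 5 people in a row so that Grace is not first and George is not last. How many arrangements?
By inclusion-exclusion: 5! - 2×(5-1)! + (5-2)! = 120 - 48 + 6 = 78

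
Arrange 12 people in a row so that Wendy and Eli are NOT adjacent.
Total - adjacent = 12! - (12-1)!×2 = 479001600 - 79833600 = 399168000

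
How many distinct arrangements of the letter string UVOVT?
5! / (1! × 2! × 1! × 1!) = 60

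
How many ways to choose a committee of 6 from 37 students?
C(37,6) = 37!/(6!×31!) = 2324784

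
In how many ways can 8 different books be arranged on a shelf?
8! = 40320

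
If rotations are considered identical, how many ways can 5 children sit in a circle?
Circular: fix one position, arrange the rest. (5-1)! = 24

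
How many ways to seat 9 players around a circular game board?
Circular: fix one position, arrange the rest. (9-1)! = 40320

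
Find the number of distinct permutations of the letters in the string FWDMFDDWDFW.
11! / (1! × 4! × 3! × 3!) = 46200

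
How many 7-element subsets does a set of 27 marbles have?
C(27,7) = 27!/(7!×20!) = 888030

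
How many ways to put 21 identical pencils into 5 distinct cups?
C(21+5-1, 5-1) = C(25, 4) = 12650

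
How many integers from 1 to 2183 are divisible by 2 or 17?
⌊2183/2⌋ + ⌊2183/17⌋ - ⌊2183/34⌋ = 1091 + 128 - 64 = 1155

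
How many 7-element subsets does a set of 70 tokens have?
C(70,7) = 70!/(7!×63!) = 1198774720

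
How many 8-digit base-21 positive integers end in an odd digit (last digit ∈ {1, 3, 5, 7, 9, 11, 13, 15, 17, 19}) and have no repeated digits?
Last∈{1,3,5,7,9,11,13,15,17,19}. Last=0: 0. Last nonzero: 10×19×P(19,6) = 3711657600. Total = 3711657600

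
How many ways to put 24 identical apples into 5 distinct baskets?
C(24+5-1, 5-1) = C(28, 4) = 20475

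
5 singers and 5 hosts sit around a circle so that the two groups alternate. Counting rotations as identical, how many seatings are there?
Fix one of the singers: (5-1)! ways for the remaining singers, × 5! ways for the hosts = 24 × 120 = 2880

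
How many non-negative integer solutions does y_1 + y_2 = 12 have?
C(12+2-1, 2-1) = C(13, 1) = 13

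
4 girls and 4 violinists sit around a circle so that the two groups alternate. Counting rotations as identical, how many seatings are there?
Fix one of the girls: (4-1)! ways for the remaining girls, × 4! ways for the violinists = 6 × 24 = 144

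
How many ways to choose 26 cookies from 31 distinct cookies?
C(31,26) = 31!/(26!×5!) = 169911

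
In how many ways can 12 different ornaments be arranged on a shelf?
12! = 479001600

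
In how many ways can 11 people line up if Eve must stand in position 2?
Fix one position: (11-1)! = 3628800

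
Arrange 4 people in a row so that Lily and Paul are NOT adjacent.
Total - adjacent = 4! - (4-1)!×2 = 24 - 12 = 12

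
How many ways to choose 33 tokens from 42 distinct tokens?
C(42,33) = 42!/(33!×9!) = 445891810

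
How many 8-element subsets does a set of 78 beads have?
C(78,8) = 78!/(8!×70!) = 23446881315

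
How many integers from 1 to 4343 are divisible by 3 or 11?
⌊4343/3⌋ + ⌊4343/11⌋ - ⌊4343/33⌋ = 1447 + 394 - 131 = 1710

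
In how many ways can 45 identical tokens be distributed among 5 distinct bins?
C(45+5-1, 5-1) = C(49, 4) = 211876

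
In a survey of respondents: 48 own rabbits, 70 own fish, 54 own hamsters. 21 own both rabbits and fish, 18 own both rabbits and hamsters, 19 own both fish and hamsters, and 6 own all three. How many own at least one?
|A∪B∪C| = 48+70+54-21-18-19+6 = 120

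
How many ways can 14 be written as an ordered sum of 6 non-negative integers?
C(14+6-1, 6-1) = C(19, 5) = 11628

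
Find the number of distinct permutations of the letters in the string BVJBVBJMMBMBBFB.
15! / (7! × 2! × 1! × 2! × 3!) = 10810800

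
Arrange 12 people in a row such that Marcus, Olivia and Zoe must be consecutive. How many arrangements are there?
Treat the 3 as one block: (12-3+1)! × 3! = 3628800 × 6 = 21772800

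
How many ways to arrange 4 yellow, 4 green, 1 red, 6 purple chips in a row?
15! / (4! × 4! × 1! × 6!) = 3153150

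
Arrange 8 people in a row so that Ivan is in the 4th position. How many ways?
Fix one position: (8-1)! = 5040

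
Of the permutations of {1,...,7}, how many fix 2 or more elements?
Exactly j fixed points: C(7,j)·!(7-j); sum over j ≥ 2 (derangement numbers via !m = (m-1)·(!(m-1) + !(m-2)): !0..!5 = 1, 0, 1, 2, 9, 44). Σ_{j=2}^{7} C(7,j)·!(7-j) = C(7,2)·!5 + C(7,3)·!4 + C(7,4)·!3 + C(7,5)·!2 + C(7,6)·!1 + C(7,7)·!0 = 21·44 + 35·9 + 35·2 + 21·1 + 7·0 + 1·1 = 1331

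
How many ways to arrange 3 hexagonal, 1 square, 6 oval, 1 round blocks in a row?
11! / (3! × 1! × 6! × 1!) = 9240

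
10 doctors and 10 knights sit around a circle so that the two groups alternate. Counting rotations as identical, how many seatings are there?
Fix one of the doctors: (10-1)! ways for the remaining doctors, × 10! ways for the knights = 362880 × 3628800 = 1316818944000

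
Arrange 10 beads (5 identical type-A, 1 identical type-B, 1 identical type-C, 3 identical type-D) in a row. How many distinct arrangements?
10! / (5! × 1! × 1! × 3!) = 5040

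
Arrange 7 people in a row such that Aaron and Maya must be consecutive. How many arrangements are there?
Treat the 2 as one block: (7-2+1)! × 2! = 720 × 2 = 1440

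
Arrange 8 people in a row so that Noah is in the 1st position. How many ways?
Fix one position: (8-1)! = 5040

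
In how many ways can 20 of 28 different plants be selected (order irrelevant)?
C(28,20) = 28!/(20!×8!) = 3108105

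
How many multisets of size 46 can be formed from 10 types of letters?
C(46+10-1, 10-1) = C(55, 9) = 6358402050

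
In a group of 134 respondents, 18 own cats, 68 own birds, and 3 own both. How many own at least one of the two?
|A∪B| = |A| + |B| - |A∩B| = 18 + 68 - 3 = 83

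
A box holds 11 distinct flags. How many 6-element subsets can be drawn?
C(11,6) = 11!/(6!×5!) = 462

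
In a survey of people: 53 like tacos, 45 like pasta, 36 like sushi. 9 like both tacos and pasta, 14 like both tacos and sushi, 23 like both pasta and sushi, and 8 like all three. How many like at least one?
|A∪B∪C| = 53+45+36-9-14-23+8 = 96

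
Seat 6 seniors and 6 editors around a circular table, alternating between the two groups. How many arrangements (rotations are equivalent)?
Fix one of the seniors: (6-1)! ways for the remaining seniors, × 6! ways for the editors = 120 × 720 = 86400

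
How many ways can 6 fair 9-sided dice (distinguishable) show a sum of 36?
Coefficient of x^36 in (x + x² + ... + x^9)^6. By inclusion-exclusion on dice exceeding 9: Σ_j (-1)^j C(6,j)·C(36-1-9j, 5) = C(6,0)·C(35,5) - C(6,1)·C(26,5) + C(6,2)·C(17,5) - C(6,3)·C(8,5) = 1·324632 - 6·65780 + 15·6188 - 20·56 = 21652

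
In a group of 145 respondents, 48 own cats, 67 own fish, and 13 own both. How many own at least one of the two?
|A∪B| = |A| + |B| - |A∩B| = 48 + 67 - 13 = 102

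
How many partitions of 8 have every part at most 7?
Let r_j(i) = number of partitions of i into parts ≤ j, for i = 0..8. r_1(i) = 1 for all i; r_j(i) = r_{j-1}(i) + r_j(i-j). Rows j = 2..7: ≤2: 1 1 2 2 3 3 4 4 5; ≤3: 1 1 2 3 4 5 7 8 10; ≤4: 1 1 2 3 5 6 9 11 15; ≤5: 1 1 2 3 5 7 10 13 18; ≤6: 1 1 2 3 5 7 11 14 20; ≤7: 1 1 2 3 5 7 11 15 21. r_7(8) = 21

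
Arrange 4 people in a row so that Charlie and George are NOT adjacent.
Total - adjacent = 4! - (4-1)!×2 = 24 - 12 = 12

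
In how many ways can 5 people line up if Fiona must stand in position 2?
Fix one position: (5-1)! = 24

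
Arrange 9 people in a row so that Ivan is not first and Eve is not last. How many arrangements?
By inclusion-exclusion: 9! - 2×(9-1)! + (9-2)! = 362880 - 80640 + 5040 = 287280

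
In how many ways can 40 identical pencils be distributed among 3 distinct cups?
C(40+3-1, 3-1) = C(42, 2) = 861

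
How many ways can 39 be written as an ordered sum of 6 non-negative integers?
C(39+6-1, 6-1) = C(44, 5) = 1086008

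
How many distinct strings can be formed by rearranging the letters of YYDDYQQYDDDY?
12! / (5! × 5! × 2!) = 16632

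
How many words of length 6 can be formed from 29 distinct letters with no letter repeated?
P(29,6) = 29!/(29-6)! = 342014400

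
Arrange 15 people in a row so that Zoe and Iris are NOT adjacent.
Total - adjacent = 15! - (15-1)!×2 = 1307674368000 - 174356582400 = 1133317785600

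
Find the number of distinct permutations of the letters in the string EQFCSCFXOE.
10! / (1! × 1! × 2! × 1! × 1! × 2! × 2!) = 453600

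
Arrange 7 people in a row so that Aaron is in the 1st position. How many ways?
Fix one position: (7-1)! = 720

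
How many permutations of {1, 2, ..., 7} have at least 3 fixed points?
Exactly j fixed points: C(7,j)·!(7-j); sum over j ≥ 3 (derangement numbers via !m = (m-1)·(!(m-1) + !(m-2)): !0..!4 = 1, 0, 1, 2, 9). Σ_{j=3}^{7} C(7,j)·!(7-j) = C(7,3)·!4 + C(7,4)·!3 + C(7,5)·!2 + C(7,6)·!1 + C(7,7)·!0 = 35·9 + 35·2 + 21·1 + 7·0 + 1·1 = 407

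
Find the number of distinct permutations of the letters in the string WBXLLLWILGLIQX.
14! / (1! × 5! × 2! × 2! × 1! × 2! × 1!) = 90810720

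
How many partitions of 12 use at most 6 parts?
By conjugation, equals partitions of 12 into parts ≤ 6. Let r_j(i) = number of partitions of i into parts ≤ j, for i = 0..12. r_1(i) = 1 for all i; r_j(i) = r_{j-1}(i) + r_j(i-j). Rows j = 2..6: ≤2: 1 1 2 2 3 3 4 4 5 5 6 6 7; ≤3: 1 1 2 3 4 5 7 8 10 12 14 16 19; ≤4: 1 1 2 3 5 6 9 11 15 18 23 27 34; ≤5: 1 1 2 3 5 7 10 13 18 23 30 37 47; ≤6: 1 1 2 3 5 7 11 14 20 26 35 44 58. r_6(12) = 58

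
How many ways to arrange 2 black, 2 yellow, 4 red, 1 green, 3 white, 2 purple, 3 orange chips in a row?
17! / (2! × 2! × 4! × 1! × 3! × 2! × 3!) = 51459408000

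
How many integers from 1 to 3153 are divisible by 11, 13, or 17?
⌊3153/11⌋+⌊3153/13⌋+⌊3153/17⌋ - ⌊3153/143⌋-⌊3153/187⌋-⌊3153/221⌋ + ⌊3153/2431⌋ = 286+242+185 - 22-16-14 + 1 = 662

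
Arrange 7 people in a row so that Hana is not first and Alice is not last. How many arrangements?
By inclusion-exclusion: 7! - 2×(7-1)! + (7-2)! = 5040 - 1440 + 120 = 3720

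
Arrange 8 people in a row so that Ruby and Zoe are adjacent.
Treat as block: (8-1)! × 2! = 5040 × 2 = 10080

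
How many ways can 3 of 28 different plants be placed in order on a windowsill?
P(28,3) = 28!/(28-3)! = 19656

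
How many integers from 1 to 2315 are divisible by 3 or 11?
⌊2315/3⌋ + ⌊2315/11⌋ - ⌊2315/33⌋ = 771 + 210 - 70 = 911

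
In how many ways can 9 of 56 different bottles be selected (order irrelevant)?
C(56,9) = 56!/(9!×47!) = 7575968400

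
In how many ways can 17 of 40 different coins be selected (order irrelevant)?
C(40,17) = 40!/(17!×23!) = 88732378800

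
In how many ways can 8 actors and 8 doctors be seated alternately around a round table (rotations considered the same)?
Fix one of the actors: (8-1)! ways for the remaining actors, × 8! ways for the doctors = 5040 × 40320 = 203212800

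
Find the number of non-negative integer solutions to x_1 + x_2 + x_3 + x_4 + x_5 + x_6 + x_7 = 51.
C(51+7-1, 7-1) = C(57, 6) = 36288252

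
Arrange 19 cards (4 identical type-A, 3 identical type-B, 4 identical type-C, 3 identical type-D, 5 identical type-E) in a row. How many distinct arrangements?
19! / (4! × 3! × 4! × 3! × 5!) = 48886437600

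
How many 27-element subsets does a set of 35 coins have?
C(35,27) = 35!/(27!×8!) = 23535820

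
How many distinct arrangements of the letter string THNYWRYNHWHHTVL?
15! / (1! × 2! × 1! × 1! × 2! × 4! × 2! × 2!) = 3405402000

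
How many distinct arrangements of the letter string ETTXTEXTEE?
10! / (4! × 2! × 4!) = 3150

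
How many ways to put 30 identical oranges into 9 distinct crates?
C(30+9-1, 9-1) = C(38, 8) = 48903492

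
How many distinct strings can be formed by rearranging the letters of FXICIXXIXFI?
11! / (4! × 4! × 1! × 2!) = 34650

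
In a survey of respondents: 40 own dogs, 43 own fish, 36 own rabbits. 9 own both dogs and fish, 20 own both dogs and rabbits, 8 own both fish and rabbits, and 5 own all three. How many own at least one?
|A∪B∪C| = 40+43+36-9-20-8+5 = 87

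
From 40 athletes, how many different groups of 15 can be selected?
C(40,15) = 40!/(15!×25!) = 40225345056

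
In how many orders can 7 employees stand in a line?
7! = 5040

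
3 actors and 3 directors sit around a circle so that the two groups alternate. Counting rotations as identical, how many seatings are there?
Fix one of the actors: (3-1)! ways for the remaining actors, × 3! ways for the directors = 2 × 6 = 12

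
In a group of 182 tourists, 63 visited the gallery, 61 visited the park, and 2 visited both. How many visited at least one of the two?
|A∪B| = |A| + |B| - |A∩B| = 63 + 61 - 2 = 122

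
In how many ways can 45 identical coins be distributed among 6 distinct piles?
C(45+6-1, 6-1) = C(50, 5) = 2118760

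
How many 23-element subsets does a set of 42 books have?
C(42,23) = 42!/(23!×19!) = 446775310800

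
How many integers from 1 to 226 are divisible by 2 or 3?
⌊226/2⌋ + ⌊226/3⌋ - ⌊226/6⌋ = 113 + 75 - 37 = 151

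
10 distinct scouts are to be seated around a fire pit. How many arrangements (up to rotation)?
Circular: fix one position, arrange the rest. (10-1)! = 362880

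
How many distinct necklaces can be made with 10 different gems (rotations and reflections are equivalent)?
(10-1)!/2 = 362880/2 = 181440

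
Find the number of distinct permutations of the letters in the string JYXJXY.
6! / (2! × 2! × 2!) = 90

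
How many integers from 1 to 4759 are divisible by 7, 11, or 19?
⌊4759/7⌋+⌊4759/11⌋+⌊4759/19⌋ - ⌊4759/77⌋-⌊4759/133⌋-⌊4759/209⌋ + ⌊4759/1463⌋ = 679+432+250 - 61-35-22 + 3 = 1246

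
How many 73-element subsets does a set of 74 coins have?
C(74,73) = 74!/(73!×1!) = 74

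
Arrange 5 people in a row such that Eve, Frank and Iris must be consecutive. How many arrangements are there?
Treat the 3 as one block: (5-3+1)! × 3! = 6 × 6 = 36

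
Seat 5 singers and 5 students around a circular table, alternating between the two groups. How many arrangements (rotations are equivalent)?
Fix one of the singers: (5-1)! ways for the remaining singers, × 5! ways for the students = 24 × 120 = 2880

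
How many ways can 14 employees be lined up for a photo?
14! = 87178291200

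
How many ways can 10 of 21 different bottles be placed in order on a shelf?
P(21,10) = 21!/(21-10)! = 1279935820800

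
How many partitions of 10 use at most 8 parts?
By conjugation, equals partitions of 10 into parts ≤ 8. Let r_j(i) = number of partitions of i into parts ≤ j, for i = 0..10. r_1(i) = 1 for all i; r_j(i) = r_{j-1}(i) + r_j(i-j). Rows j = 2..8: ≤2: 1 1 2 2 3 3 4 4 5 5 6; ≤3: 1 1 2 3 4 5 7 8 10 12 14; ≤4: 1 1 2 3 5 6 9 11 15 18 23; ≤5: 1 1 2 3 5 7 10 13 18 23 30; ≤6: 1 1 2 3 5 7 11 14 20 26 35; ≤7: 1 1 2 3 5 7 11 15 21 28 38; ≤8: 1 1 2 3 5 7 11 15 22 29 40. r_8(10) = 40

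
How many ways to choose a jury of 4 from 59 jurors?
C(59,4) = 59!/(4!×55!) = 455126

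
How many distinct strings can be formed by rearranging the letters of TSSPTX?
6! / (1! × 2! × 1! × 2!) = 180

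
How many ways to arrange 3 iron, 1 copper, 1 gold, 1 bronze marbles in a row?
6! / (3! × 1! × 1! × 1!) = 120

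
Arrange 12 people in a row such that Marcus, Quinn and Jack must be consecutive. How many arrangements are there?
Treat the 3 as one block: (12-3+1)! × 3! = 3628800 × 6 = 21772800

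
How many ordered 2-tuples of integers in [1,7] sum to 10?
Coefficient of x^10 in (x + x² + ... + x^7)^2. By inclusion-exclusion on dice exceeding 7: Σ_j (-1)^j C(2,j)·C(10-1-7j, 1) = C(2,0)·C(9,1) - C(2,1)·C(2,1) = 1·9 - 2·2 = 5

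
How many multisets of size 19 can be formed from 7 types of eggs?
C(19+7-1, 7-1) = C(25, 6) = 177100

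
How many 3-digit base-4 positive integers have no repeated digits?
First digit: 3 choices (nonzero). Then descending: 3 × 3 × 2 = 18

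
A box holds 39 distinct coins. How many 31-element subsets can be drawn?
C(39,31) = 39!/(31!×8!) = 61523748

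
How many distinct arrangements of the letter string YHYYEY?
6! / (1! × 1! × 4!) = 30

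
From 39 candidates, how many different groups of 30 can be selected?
C(39,30) = 39!/(30!×9!) = 211915132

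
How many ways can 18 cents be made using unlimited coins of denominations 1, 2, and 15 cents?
Coefficient of x^18 in 1/(1-x^1) · 1/(1-x^2) · 1/(1-x^15). Case on j = number of 15-cent coins (j = 0..1); remainder r = 18 - 15j is made from {1,2} in ⌊r/2⌋+1 ways. r = 18, 3 → 10 + 2 = 12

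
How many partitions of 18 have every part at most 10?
Let r_j(i) = number of partitions of i into parts ≤ j, for i = 0..18. r_1(i) = 1 for all i; r_j(i) = r_{j-1}(i) + r_j(i-j). Rows j = 2..10: ≤2: 1 1 2 2 3 3 4 4 5 5 6 6 7 7 8 8 9 9 10; ≤3: 1 1 2 3 4 5 7 8 10 12 14 16 19 21 24 27 30 33 37; ≤4: 1 1 2 3 5 6 9 11 15 18 23 27 34 39 47 54 64 72 84; ≤5: 1 1 2 3 5 7 10 13 18 23 30 37 47 57 70 84 101 119 141; ≤6: 1 1 2 3 5 7 11 14 20 26 35 44 58 71 90 110 136 163 199; ≤7: 1 1 2 3 5 7 11 15 21 28 38 49 65 82 105 131 164 201 248; ≤8: 1 1 2 3 5 7 11 15 22 29 40 52 70 89 116 146 186 230 288; ≤9: 1 1 2 3 5 7 11 15 22 30 41 54 73 94 123 157 201 252 318; ≤10: 1 1 2 3 5 7 11 15 22 30 42 55 75 97 128 164 212 267 340. r_10(18) = 340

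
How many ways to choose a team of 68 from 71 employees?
C(71,68) = 71!/(68!×3!) = 57155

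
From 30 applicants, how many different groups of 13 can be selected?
C(30,13) = 30!/(13!×17!) = 119759850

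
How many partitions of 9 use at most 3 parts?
By conjugation, equals partitions of 9 into parts ≤ 3. Let r_j(i) = number of partitions of i into parts ≤ j, for i = 0..9. r_1(i) = 1 for all i; r_j(i) = r_{j-1}(i) + r_j(i-j). Rows j = 2..3: ≤2: 1 1 2 2 3 3 4 4 5 5; ≤3: 1 1 2 3 4 5 7 8 10 12. r_3(9) = 12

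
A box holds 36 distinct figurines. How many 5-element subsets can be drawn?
C(36,5) = 36!/(5!×31!) = 376992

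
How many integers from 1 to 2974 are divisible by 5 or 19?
⌊2974/5⌋ + ⌊2974/19⌋ - ⌊2974/95⌋ = 594 + 156 - 31 = 719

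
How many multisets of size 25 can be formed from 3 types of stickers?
C(25+3-1, 3-1) = C(27, 2) = 351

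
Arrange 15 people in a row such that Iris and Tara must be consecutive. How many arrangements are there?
Treat the 2 as one block: (15-2+1)! × 2! = 87178291200 × 2 = 174356582400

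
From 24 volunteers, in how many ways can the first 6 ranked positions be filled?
P(24,6) = 24!/(24-6)! = 96909120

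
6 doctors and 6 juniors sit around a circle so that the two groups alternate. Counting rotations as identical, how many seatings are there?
Fix one of the doctors: (6-1)! ways for the remaining doctors, × 6! ways for the juniors = 120 × 720 = 86400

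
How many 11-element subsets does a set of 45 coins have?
C(45,11) = 45!/(11!×34!) = 10150595910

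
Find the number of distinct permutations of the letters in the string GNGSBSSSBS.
10! / (5! × 1! × 2! × 2!) = 7560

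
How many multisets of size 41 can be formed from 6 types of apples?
C(41+6-1, 6-1) = C(46, 5) = 1370754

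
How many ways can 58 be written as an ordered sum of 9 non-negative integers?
C(58+9-1, 9-1) = C(66, 8) = 5743572120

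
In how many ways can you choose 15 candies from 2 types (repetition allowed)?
C(15+2-1, 2-1) = C(16, 1) = 16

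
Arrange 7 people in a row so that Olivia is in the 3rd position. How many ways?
Fix one position: (7-1)! = 720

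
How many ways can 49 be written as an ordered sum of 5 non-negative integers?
C(49+5-1, 5-1) = C(53, 4) = 292825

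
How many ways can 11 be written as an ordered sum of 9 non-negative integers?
C(11+9-1, 9-1) = C(19, 8) = 75582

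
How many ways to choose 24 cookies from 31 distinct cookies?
C(31,24) = 31!/(24!×7!) = 2629575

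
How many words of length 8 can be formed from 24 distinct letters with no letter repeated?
P(24,8) = 24!/(24-8)! = 29654190720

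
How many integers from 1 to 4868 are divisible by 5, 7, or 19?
⌊4868/5⌋+⌊4868/7⌋+⌊4868/19⌋ - ⌊4868/35⌋-⌊4868/95⌋-⌊4868/133⌋ + ⌊4868/665⌋ = 973+695+256 - 139-51-36 + 7 = 1705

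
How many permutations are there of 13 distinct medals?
13! = 6227020800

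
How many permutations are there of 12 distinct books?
12! = 479001600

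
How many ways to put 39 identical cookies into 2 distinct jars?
C(39+2-1, 2-1) = C(40, 1) = 40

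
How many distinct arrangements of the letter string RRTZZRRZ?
8! / (3! × 1! × 4!) = 280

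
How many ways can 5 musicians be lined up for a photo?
5! = 120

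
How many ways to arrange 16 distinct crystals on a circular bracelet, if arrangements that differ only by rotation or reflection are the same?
(16-1)!/2 = 1307674368000/2 = 653837184000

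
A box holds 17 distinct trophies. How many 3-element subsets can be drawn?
C(17,3) = 17!/(3!×14!) = 680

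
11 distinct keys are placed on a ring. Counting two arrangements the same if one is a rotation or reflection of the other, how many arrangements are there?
(11-1)!/2 = 3628800/2 = 1814400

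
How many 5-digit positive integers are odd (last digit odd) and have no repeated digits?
Last∈{1,3,5,7,9}. Last=0: 0. Last nonzero: 5×8×P(8,3) = 13440. Total = 13440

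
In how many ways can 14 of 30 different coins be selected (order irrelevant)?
C(30,14) = 30!/(14!×16!) = 145422675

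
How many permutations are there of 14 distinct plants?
14! = 87178291200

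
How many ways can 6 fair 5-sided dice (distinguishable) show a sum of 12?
Coefficient of x^12 in (x + x² + ... + x^5)^6. By inclusion-exclusion on dice exceeding 5: Σ_j (-1)^j C(6,j)·C(12-1-5j, 5) = C(6,0)·C(11,5) - C(6,1)·C(6,5) = 1·462 - 6·6 = 426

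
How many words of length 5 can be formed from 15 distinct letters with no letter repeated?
P(15,5) = 15!/(15-5)! = 360360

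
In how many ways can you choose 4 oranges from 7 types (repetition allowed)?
C(4+7-1, 7-1) = C(10, 6) = 210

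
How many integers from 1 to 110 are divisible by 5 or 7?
⌊110/5⌋ + ⌊110/7⌋ - ⌊110/35⌋ = 22 + 15 - 3 = 34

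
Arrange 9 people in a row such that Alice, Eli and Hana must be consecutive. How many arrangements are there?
Treat the 3 as one block: (9-3+1)! × 3! = 5040 × 6 = 30240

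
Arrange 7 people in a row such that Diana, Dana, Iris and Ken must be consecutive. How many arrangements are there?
Treat the 4 as one block: (7-4+1)! × 4! = 24 × 24 = 576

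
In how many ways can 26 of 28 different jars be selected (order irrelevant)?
C(28,26) = 28!/(26!×2!) = 378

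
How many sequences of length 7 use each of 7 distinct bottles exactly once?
7! = 5040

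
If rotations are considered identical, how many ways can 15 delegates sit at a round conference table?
Circular: fix one position, arrange the rest. (15-1)! = 87178291200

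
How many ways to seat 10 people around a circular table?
Circular: fix one position, arrange the rest. (10-1)! = 362880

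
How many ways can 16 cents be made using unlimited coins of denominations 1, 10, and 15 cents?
Coefficient of x^16 in 1/(1-x^1) · 1/(1-x^10) · 1/(1-x^15). Case on j = number of 15-cent coins (j = 0..1); remainder r = 16 - 15j is made from {1,10} in ⌊r/10⌋+1 ways. r = 16, 1 → 2 + 1 = 3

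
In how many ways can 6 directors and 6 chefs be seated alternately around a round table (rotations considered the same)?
Fix one of the directors: (6-1)! ways for the remaining directors, × 6! ways for the chefs = 120 × 720 = 86400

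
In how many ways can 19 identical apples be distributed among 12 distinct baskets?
C(19+12-1, 12-1) = C(30, 11) = 54627300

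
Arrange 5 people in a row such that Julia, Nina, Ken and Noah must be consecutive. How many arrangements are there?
Treat the 4 as one block: (5-4+1)! × 4! = 2 × 24 = 48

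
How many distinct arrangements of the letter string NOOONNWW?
8! / (3! × 2! × 3!) = 560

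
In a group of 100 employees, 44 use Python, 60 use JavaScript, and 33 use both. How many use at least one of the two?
|A∪B| = |A| + |B| - |A∩B| = 44 + 60 - 33 = 71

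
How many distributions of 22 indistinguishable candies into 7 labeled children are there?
C(22+7-1, 7-1) = C(28, 6) = 376740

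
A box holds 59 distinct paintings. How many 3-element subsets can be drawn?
C(59,3) = 59!/(3!×56!) = 32509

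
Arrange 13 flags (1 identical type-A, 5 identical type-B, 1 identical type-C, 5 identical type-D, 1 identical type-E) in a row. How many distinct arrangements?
13! / (1! × 5! × 1! × 5! × 1!) = 432432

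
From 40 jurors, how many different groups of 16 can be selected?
C(40,16) = 40!/(16!×24!) = 62852101650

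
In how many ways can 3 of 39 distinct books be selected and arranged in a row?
P(39,3) = 39!/(39-3)! = 54834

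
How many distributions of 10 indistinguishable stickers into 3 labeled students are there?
C(10+3-1, 3-1) = C(12, 2) = 66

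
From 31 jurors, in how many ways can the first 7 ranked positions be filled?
P(31,7) = 31!/(31-7)! = 13253058000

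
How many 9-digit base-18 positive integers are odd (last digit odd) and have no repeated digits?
Last∈{1,3,5,7,9,11,13,15,17}. Last=0: 0. Last nonzero: 9×16×P(16,7) = 8302694400. Total = 8302694400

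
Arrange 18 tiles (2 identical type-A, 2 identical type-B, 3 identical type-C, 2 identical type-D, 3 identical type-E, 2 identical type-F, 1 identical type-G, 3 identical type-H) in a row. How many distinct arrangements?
18! / (2! × 2! × 3! × 2! × 3! × 2! × 1! × 3!) = 1852538688000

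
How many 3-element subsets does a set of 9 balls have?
C(9,3) = 9!/(3!×6!) = 84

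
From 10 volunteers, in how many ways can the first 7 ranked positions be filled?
P(10,7) = 10!/(10-7)! = 604800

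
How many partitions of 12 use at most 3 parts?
By conjugation, equals partitions of 12 into parts ≤ 3. Let r_j(i) = number of partitions of i into parts ≤ j, for i = 0..12. r_1(i) = 1 for all i; r_j(i) = r_{j-1}(i) + r_j(i-j). Rows j = 2..3: ≤2: 1 1 2 2 3 3 4 4 5 5 6 6 7; ≤3: 1 1 2 3 4 5 7 8 10 12 14 16 19. r_3(12) = 19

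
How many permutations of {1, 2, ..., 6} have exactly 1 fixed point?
Choose the 1 fixed point C(6,1) = 6, derange the rest: !5 = Σ_{j=0}^{5} (-1)^j·5!/j! = 120 - 120 + 60 - 20 + 5 - 1 = 44. Product = 6 × 44 = 264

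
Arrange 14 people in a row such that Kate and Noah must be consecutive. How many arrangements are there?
Treat the 2 as one block: (14-2+1)! × 2! = 6227020800 × 2 = 12454041600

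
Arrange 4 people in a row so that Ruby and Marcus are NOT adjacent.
Total - adjacent = 4! - (4-1)!×2 = 24 - 12 = 12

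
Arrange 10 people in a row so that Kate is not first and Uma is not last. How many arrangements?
By inclusion-exclusion: 10! - 2×(10-1)! + (10-2)! = 3628800 - 725760 + 40320 = 2943360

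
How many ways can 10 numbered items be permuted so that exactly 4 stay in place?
Choose the 4 fixed points C(10,4) = 210, derange the rest: !6 = Σ_{j=0}^{6} (-1)^j·6!/j! = 720 - 720 + 360 - 120 + 30 - 6 + 1 = 265. Product = 210 × 265 = 55650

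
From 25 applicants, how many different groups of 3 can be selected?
C(25,3) = 25!/(3!×22!) = 2300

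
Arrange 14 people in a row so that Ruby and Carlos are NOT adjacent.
Total - adjacent = 14! - (14-1)!×2 = 87178291200 - 12454041600 = 74724249600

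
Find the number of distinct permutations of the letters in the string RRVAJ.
5! / (2! × 1! × 1! × 1!) = 60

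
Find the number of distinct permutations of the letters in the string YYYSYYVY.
8! / (6! × 1! × 1!) = 56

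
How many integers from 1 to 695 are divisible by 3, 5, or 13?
⌊695/3⌋+⌊695/5⌋+⌊695/13⌋ - ⌊695/15⌋-⌊695/39⌋-⌊695/65⌋ + ⌊695/195⌋ = 231+139+53 - 46-17-10 + 3 = 353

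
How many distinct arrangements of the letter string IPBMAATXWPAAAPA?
15! / (1! × 6! × 3! × 1! × 1! × 1! × 1! × 1!) = 302702400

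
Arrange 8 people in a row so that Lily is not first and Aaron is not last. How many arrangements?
By inclusion-exclusion: 8! - 2×(8-1)! + (8-2)! = 40320 - 10080 + 720 = 30960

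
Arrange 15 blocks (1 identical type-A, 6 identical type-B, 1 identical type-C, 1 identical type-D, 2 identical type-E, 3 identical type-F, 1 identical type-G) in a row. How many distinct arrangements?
15! / (1! × 6! × 1! × 1! × 2! × 3! × 1!) = 151351200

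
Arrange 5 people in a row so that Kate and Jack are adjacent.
Treat as block: (5-1)! × 2! = 24 × 2 = 48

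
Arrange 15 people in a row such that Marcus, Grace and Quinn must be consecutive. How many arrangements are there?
Treat the 3 as one block: (15-3+1)! × 3! = 6227020800 × 6 = 37362124800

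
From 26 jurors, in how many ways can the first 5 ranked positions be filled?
P(26,5) = 26!/(26-5)! = 7893600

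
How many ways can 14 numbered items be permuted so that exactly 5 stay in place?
Choose the 5 fixed points C(14,5) = 2002, derange the rest: !9 = Σ_{j=0}^{9} (-1)^j·9!/j! = 362880 - 362880 + 181440 - 60480 + 15120 - 3024 + 504 - 72 + 9 - 1 = 133496. Product = 2002 × 133496 = 267258992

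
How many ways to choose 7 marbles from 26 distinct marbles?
C(26,7) = 26!/(7!×19!) = 657800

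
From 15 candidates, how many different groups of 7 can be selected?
C(15,7) = 15!/(7!×8!) = 6435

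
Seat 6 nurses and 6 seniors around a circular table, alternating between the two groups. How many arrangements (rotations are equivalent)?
Fix one of the nurses: (6-1)! ways for the remaining nurses, × 6! ways for the seniors = 120 × 720 = 86400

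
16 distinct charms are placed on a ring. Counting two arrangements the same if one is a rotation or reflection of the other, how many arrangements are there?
(16-1)!/2 = 1307674368000/2 = 653837184000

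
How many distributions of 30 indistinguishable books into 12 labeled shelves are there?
C(30+12-1, 12-1) = C(41, 11) = 3159461968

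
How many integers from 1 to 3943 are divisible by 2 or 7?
⌊3943/2⌋ + ⌊3943/7⌋ - ⌊3943/14⌋ = 1971 + 563 - 281 = 2253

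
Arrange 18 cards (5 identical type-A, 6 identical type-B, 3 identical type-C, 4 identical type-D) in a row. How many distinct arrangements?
18! / (5! × 6! × 3! × 4!) = 514594080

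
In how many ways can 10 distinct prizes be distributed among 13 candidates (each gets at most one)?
P(13,10) = 13!/(13-10)! = 1037836800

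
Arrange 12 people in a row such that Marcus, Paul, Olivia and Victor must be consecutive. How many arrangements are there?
Treat the 4 as one block: (12-4+1)! × 4! = 362880 × 24 = 8709120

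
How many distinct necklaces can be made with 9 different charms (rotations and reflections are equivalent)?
(9-1)!/2 = 40320/2 = 20160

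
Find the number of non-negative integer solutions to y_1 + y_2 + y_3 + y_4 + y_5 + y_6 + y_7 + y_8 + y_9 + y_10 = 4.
C(4+10-1, 10-1) = C(13, 9) = 715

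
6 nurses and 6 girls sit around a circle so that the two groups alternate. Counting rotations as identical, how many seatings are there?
Fix one of the nurses: (6-1)! ways for the remaining nurses, × 6! ways for the girls = 120 × 720 = 86400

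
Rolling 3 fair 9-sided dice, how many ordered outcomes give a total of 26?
Coefficient of x^26 in (x + x² + ... + x^9)^3. By inclusion-exclusion on dice exceeding 9: Σ_j (-1)^j C(3,j)·C(26-1-9j, 2) = C(3,0)·C(25,2) - C(3,1)·C(16,2) + C(3,2)·C(7,2) = 1·300 - 3·120 + 3·21 = 3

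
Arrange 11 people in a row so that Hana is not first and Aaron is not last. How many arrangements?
By inclusion-exclusion: 11! - 2×(11-1)! + (11-2)! = 39916800 - 7257600 + 362880 = 33022080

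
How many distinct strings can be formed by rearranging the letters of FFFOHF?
6! / (1! × 4! × 1!) = 30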